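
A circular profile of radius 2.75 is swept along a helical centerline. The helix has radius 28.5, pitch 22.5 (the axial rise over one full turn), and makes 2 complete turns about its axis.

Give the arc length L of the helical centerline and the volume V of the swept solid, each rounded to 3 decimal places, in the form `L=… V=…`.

2πR = 2π·28.5 = 179.070781
per-turn = √(179.070781² + 22.5²) = √(32066.3447 + 506.25) = √32572.5947 = 180.478793
L = 2 × 180.478793 = 360.957586
V = π·2.75² × L = 23.758294 × 360.957586 = 8575.736606

L=360.958 V=8575.737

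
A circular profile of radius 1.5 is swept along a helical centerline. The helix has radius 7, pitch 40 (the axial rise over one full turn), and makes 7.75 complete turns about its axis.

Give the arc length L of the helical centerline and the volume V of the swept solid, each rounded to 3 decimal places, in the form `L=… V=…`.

2πR = 2π·7 = 43.982297
per-turn = √(43.982297² + 40²) = √(1934.4425 + 1600) = √3534.4425 = 59.451177
L = 7.75 × 59.451177 = 460.746623
V = π·1.5² × L = 7.068583 × 460.746623 = 3256.825962

L=460.747 V=3256.826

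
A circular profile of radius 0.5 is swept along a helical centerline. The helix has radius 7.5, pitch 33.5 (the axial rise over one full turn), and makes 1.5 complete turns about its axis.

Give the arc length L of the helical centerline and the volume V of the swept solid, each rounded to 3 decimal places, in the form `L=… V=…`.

L=86.727 V=68.115

2πR = 2π·7.5 = 47.123890
per-turn = √(47.123890² + 33.5²) = √(2220.6610 + 1122.25) = √3342.9110 = 57.817912
L = 1.5 × 57.817912 = 86.726869
V = π·0.5² × L = 0.785398 × 86.726869 = 68.115123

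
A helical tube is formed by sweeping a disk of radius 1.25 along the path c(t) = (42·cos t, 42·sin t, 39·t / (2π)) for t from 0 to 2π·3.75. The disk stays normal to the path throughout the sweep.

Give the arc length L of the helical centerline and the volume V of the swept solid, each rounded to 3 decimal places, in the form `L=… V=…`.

L=1000.350 V=4910.458

2πR = 2π·42 = 263.893783
per-turn = √(263.893783² + 39²) = √(69639.9287 + 1521) = √71160.9287 = 266.760058
L = 3.75 × 266.760058 = 1000.350218
V = π·1.25² × L = 4.908739 × 1000.350218 = 4910.457651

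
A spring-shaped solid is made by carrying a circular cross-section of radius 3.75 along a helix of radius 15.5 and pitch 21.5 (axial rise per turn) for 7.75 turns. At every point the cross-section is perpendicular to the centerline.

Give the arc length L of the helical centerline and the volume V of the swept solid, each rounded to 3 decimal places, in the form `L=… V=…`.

L=772.941 V=34147.495

2πR = 2π·15.5 = 97.389372
per-turn = √(97.389372² + 21.5²) = √(9484.6898 + 462.25) = √9946.9398 = 99.734346
L = 7.75 × 99.734346 = 772.941184
V = π·3.75² × L = 44.178647 × 772.941184 = 34147.495469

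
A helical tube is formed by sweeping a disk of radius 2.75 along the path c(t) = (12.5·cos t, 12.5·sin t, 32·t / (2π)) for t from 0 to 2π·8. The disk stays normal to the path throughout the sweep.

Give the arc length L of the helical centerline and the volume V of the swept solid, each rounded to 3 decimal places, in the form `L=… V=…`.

L=678.469 V=16119.266

2πR = 2π·12.5 = 78.539816
per-turn = √(78.539816² + 32²) = √(6168.5028 + 1024) = √7192.5028 = 84.808624
L = 8 × 84.808624 = 678.468994
V = π·2.75² × L = 23.758294 × 678.468994 = 16119.266134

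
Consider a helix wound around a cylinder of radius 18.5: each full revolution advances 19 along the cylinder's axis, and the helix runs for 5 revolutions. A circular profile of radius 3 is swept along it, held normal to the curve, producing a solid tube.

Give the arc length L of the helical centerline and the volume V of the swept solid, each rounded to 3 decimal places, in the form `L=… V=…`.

L=588.908 V=16650.971

2πR = 2π·18.5 = 116.238928
per-turn = √(116.238928² + 19²) = √(13511.4884 + 361) = √13872.4884 = 117.781528
L = 5 × 117.781528 = 588.907642
V = π·3² × L = 28.274334 × 588.907642 = 16650.971291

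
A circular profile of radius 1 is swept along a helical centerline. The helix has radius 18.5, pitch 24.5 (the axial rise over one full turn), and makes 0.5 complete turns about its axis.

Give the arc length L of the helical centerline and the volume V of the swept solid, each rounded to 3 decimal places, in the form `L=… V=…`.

L=59.396 V=186.599

2πR = 2π·18.5 = 116.238928
per-turn = √(116.238928² + 24.5²) = √(13511.4884 + 600.25) = √14111.7384 = 118.792838
L = 0.5 × 118.792838 = 59.396419
V = π·1² × L = 3.141593 × 59.396419 = 186.599354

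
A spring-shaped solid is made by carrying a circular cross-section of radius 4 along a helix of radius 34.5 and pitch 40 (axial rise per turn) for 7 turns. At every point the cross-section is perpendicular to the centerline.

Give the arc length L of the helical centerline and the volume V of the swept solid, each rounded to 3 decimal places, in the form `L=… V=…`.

2πR = 2π·34.5 = 216.769893
per-turn = √(216.769893² + 40²) = √(46989.1866 + 1600) = √48589.1866 = 220.429550
L = 7 × 220.429550 = 1543.006851
V = π·4² × L = 50.265482 × 1543.006851 = 77559.983783

L=1543.007 V=77559.984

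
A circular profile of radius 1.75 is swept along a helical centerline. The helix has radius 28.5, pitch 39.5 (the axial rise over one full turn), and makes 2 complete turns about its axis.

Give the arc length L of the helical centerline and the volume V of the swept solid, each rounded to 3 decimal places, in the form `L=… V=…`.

L=366.751 V=3528.559

2πR = 2π·28.5 = 179.070781
per-turn = √(179.070781² + 39.5²) = √(32066.3447 + 1560.25) = √33626.5947 = 183.375556
L = 2 × 183.375556 = 366.751113
V = π·1.75² × L = 9.621128 × 366.751113 = 3528.559218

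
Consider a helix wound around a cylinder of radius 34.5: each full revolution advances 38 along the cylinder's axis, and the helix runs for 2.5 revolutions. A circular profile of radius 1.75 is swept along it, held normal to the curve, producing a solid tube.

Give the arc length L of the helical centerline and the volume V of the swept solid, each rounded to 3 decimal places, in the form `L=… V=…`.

2πR = 2π·34.5 = 216.769893
per-turn = √(216.769893² + 38²) = √(46989.1866 + 1444) = √48433.1866 = 220.075411
L = 2.5 × 220.075411 = 550.188528
V = π·1.75² × L = 9.621128 × 550.188528 = 5293.433974

L=550.189 V=5293.434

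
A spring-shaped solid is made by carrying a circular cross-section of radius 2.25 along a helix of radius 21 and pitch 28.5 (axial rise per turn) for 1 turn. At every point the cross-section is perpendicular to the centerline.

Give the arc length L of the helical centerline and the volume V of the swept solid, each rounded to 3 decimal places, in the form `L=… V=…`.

2πR = 2π·21 = 131.946891
per-turn = √(131.946891² + 28.5²) = √(17409.9822 + 812.25) = √18222.2322 = 134.989748
L = 1 × 134.989748 = 134.989748
V = π·2.25² × L = 15.904313 × 134.989748 = 2146.919184

L=134.990 V=2146.919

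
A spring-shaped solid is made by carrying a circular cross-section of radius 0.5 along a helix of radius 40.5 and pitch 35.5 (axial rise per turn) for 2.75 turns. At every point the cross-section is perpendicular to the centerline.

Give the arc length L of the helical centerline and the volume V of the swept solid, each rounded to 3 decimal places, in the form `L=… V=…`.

L=706.567 V=554.936

2πR = 2π·40.5 = 254.469005
per-turn = √(254.469005² + 35.5²) = √(64754.4745 + 1260.25) = √66014.7245 = 256.933307
L = 2.75 × 256.933307 = 706.566595
V = π·0.5² × L = 0.785398 × 706.566595 = 554.936106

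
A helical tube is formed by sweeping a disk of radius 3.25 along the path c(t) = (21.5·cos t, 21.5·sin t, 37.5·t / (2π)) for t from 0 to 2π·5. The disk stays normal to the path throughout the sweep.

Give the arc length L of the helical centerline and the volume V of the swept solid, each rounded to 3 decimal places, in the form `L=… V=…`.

L=700.984 V=23260.806

2πR = 2π·21.5 = 135.088484
per-turn = √(135.088484² + 37.5²) = √(18248.8985 + 1406.25) = √19655.1485 = 140.196821
L = 5 × 140.196821 = 700.984104
V = π·3.25² × L = 33.183072 × 700.984104 = 23260.806262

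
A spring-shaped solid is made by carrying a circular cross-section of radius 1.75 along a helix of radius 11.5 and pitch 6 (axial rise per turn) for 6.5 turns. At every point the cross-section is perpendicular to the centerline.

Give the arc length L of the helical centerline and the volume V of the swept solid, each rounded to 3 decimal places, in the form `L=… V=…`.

L=471.285 V=4534.289

2πR = 2π·11.5 = 72.256631
per-turn = √(72.256631² + 6²) = √(5221.0207 + 36) = √5257.0207 = 72.505315
L = 6.5 × 72.505315 = 471.284549
V = π·1.75² × L = 9.621128 × 471.284549 = 4534.288732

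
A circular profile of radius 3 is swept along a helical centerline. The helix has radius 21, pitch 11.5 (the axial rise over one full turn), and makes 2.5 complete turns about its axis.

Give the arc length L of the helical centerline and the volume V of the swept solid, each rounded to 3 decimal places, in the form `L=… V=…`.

L=331.118 V=9362.133

2πR = 2π·21 = 131.946891
per-turn = √(131.946891² + 11.5²) = √(17409.9822 + 132.25) = √17542.2322 = 132.447092
L = 2.5 × 132.447092 = 331.117730
V = π·3² × L = 28.274334 × 331.117730 = 9362.133248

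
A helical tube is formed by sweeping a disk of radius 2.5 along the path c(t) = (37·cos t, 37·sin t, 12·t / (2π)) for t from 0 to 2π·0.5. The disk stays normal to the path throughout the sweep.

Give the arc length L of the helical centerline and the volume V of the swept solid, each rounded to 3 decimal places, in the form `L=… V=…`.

L=116.394 V=2285.385

2πR = 2π·37 = 232.477856
per-turn = √(232.477856² + 12²) = √(54045.9537 + 144) = √54189.9537 = 232.787357
L = 0.5 × 232.787357 = 116.393679
V = π·2.5² × L = 19.634954 × 116.393679 = 2285.384536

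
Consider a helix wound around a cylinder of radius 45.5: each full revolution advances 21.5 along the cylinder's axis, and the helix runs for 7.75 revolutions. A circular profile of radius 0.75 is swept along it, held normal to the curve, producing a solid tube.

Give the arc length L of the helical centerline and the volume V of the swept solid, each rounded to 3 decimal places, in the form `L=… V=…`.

2πR = 2π·45.5 = 285.884931
per-turn = √(285.884931² + 21.5²) = √(81730.1940 + 462.25) = √82192.4440 = 286.692246
L = 7.75 × 286.692246 = 2221.864908
V = π·0.75² × L = 1.767146 × 2221.864908 = 3926.359391

L=2221.865 V=3926.359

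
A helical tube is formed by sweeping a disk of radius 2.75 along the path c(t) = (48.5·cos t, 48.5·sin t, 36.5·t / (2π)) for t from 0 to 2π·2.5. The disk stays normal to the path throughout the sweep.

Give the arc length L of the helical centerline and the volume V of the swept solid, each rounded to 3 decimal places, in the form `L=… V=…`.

2πR = 2π·48.5 = 304.734487
per-turn = √(304.734487² + 36.5²) = √(92863.1078 + 1332.25) = √94195.3578 = 306.912622
L = 2.5 × 306.912622 = 767.281556
V = π·2.75² × L = 23.758294 × 767.281556 = 18229.301130

L=767.282 V=18229.301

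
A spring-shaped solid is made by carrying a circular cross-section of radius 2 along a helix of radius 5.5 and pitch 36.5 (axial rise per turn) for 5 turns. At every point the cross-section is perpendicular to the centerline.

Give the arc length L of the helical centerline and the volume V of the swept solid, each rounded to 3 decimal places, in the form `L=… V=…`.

L=251.320 V=3158.182

2πR = 2π·5.5 = 34.557519
per-turn = √(34.557519² + 36.5²) = √(1194.2221 + 1332.25) = √2526.4721 = 50.264024
L = 5 × 50.264024 = 251.320121
V = π·2² × L = 12.566371 × 251.320121 = 3158.181786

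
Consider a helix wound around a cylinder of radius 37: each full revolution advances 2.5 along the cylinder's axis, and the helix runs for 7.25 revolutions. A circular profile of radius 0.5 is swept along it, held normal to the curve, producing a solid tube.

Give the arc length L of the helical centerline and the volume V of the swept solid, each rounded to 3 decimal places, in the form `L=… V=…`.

2πR = 2π·37 = 232.477856
per-turn = √(232.477856² + 2.5²) = √(54045.9537 + 6.25) = √54052.2037 = 232.491298
L = 7.25 × 232.491298 = 1685.561911
V = π·0.5² × L = 0.785398 × 1685.561911 = 1323.837229

L=1685.562 V=1323.837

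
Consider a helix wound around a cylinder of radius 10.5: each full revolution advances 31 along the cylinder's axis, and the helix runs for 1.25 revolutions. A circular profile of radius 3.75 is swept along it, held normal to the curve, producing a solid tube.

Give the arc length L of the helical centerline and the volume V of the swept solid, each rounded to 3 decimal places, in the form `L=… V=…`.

2πR = 2π·10.5 = 65.973446
per-turn = √(65.973446² + 31²) = √(4352.4955 + 961) = √5313.4955 = 72.893728
L = 1.25 × 72.893728 = 91.117160
V = π·3.75² × L = 44.178647 × 91.117160 = 4025.432804

L=91.117 V=4025.433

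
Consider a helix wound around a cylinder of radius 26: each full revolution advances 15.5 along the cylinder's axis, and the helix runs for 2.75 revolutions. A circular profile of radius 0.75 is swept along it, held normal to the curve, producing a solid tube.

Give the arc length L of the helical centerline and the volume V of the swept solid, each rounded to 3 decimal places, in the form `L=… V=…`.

L=451.265 V=797.452

2πR = 2π·26 = 163.362818
per-turn = √(163.362818² + 15.5²) = √(26687.4103 + 240.25) = √26927.6603 = 164.096497
L = 2.75 × 164.096497 = 451.265367
V = π·0.75² × L = 1.767146 × 451.265367 = 797.451728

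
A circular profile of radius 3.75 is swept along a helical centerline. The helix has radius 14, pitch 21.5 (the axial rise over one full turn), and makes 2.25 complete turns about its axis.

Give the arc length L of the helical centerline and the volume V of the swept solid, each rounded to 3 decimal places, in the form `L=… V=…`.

L=203.746 V=9001.241

2πR = 2π·14 = 87.964594
per-turn = √(87.964594² + 21.5²) = √(7737.7699 + 462.25) = √8200.0199 = 90.553961
L = 2.25 × 90.553961 = 203.746412
V = π·3.75² × L = 44.178647 × 203.746412 = 9001.240760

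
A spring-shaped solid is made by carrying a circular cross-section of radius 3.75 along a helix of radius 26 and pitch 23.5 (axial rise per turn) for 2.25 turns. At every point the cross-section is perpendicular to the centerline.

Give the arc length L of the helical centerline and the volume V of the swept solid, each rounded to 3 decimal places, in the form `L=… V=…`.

2πR = 2π·26 = 163.362818
per-turn = √(163.362818² + 23.5²) = √(26687.4103 + 552.25) = √27239.6603 = 165.044419
L = 2.25 × 165.044419 = 371.349943
V = π·3.75² × L = 44.178647 × 371.349943 = 16405.737937

L=371.350 V=16405.738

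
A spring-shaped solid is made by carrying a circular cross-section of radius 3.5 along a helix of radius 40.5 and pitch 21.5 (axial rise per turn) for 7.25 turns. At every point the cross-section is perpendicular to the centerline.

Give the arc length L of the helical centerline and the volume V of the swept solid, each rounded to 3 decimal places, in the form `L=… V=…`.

L=1851.473 V=71253.050

2πR = 2π·40.5 = 254.469005
per-turn = √(254.469005² + 21.5²) = √(64754.4745 + 462.25) = √65216.7245 = 255.375654
L = 7.25 × 255.375654 = 1851.473489
V = π·3.5² × L = 38.484510 × 1851.473489 = 71253.050012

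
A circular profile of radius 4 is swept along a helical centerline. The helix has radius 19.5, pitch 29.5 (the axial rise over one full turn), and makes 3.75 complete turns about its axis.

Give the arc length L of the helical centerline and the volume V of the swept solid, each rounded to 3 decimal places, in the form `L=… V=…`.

L=472.588 V=23754.867

2πR = 2π·19.5 = 122.522113
per-turn = √(122.522113² + 29.5²) = √(15011.6683 + 870.25) = √15881.9183 = 126.023483
L = 3.75 × 126.023483 = 472.588062
V = π·4² × L = 50.265482 × 472.588062 = 23754.866922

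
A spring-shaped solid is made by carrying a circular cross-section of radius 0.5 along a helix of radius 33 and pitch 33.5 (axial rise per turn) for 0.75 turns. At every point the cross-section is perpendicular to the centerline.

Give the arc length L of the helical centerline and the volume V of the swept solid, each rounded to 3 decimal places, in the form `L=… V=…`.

L=157.525 V=123.720

2πR = 2π·33 = 207.345115
per-turn = √(207.345115² + 33.5²) = √(42991.9968 + 1122.25) = √44114.2468 = 210.033918
L = 0.75 × 210.033918 = 157.525439
V = π·0.5² × L = 0.785398 × 157.525439 = 123.720190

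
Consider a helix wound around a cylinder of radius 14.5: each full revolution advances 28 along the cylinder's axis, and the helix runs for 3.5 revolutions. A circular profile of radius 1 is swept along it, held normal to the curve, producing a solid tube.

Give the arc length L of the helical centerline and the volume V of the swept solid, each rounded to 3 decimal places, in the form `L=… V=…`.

2πR = 2π·14.5 = 91.106187
per-turn = √(91.106187² + 28²) = √(8300.3373 + 784) = √9084.3373 = 95.311790
L = 3.5 × 95.311790 = 333.591265
V = π·1² × L = 3.141593 × 333.591265 = 1048.007867

L=333.591 V=1048.008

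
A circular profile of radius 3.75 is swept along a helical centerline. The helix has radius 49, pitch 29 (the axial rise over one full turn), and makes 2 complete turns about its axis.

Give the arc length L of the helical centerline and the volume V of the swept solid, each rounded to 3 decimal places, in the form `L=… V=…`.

L=618.478 V=27323.510

2πR = 2π·49 = 307.876080
per-turn = √(307.876080² + 29²) = √(94787.6807 + 841) = √95628.6807 = 309.238873
L = 2 × 309.238873 = 618.477746
V = π·3.75² × L = 44.178647 × 618.477746 = 27323.509840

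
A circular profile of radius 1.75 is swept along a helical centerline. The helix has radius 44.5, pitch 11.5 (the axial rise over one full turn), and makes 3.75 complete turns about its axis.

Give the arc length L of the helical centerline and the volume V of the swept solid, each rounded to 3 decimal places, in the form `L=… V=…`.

2πR = 2π·44.5 = 279.601746
per-turn = √(279.601746² + 11.5²) = √(78177.1365 + 132.25) = √78309.3865 = 279.838143
L = 3.75 × 279.838143 = 1049.393037
V = π·1.75² × L = 9.621128 × 1049.393037 = 10096.344213

L=1049.393 V=10096.344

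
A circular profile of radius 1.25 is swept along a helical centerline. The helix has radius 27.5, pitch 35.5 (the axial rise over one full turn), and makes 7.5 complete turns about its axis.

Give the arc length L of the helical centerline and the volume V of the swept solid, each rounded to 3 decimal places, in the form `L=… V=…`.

2πR = 2π·27.5 = 172.787596
per-turn = √(172.787596² + 35.5²) = √(29855.5533 + 1260.25) = √31115.8033 = 176.396721
L = 7.5 × 176.396721 = 1322.975410
V = π·1.25² × L = 4.908739 × 1322.975410 = 6494.140359

L=1322.975 V=6494.140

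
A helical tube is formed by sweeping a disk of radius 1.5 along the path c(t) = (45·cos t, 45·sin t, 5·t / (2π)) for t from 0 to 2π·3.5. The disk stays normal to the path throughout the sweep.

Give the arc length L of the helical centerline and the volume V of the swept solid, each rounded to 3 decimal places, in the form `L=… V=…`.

2πR = 2π·45 = 282.743339
per-turn = √(282.743339² + 5²) = √(79943.7956 + 25) = √79968.7956 = 282.787545
L = 3.5 × 282.787545 = 989.756408
V = π·1.5² × L = 7.068583 × 989.756408 = 6996.175784

L=989.756 V=6996.176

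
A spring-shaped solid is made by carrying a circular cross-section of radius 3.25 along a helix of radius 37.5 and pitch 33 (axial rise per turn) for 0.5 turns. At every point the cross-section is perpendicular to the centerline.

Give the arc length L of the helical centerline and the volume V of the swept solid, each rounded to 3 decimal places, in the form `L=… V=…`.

2πR = 2π·37.5 = 235.619449
per-turn = √(235.619449² + 33²) = √(55516.5248 + 1089) = √56605.5248 = 237.919156
L = 0.5 × 237.919156 = 118.959578
V = π·3.25² × L = 33.183072 × 118.959578 = 3947.444289

L=118.960 V=3947.444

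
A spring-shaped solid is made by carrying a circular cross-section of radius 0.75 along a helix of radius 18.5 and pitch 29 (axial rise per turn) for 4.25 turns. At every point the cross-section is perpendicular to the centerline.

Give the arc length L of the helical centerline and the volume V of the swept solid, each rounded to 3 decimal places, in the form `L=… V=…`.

2πR = 2π·18.5 = 116.238928
per-turn = √(116.238928² + 29²) = √(13511.4884 + 841) = √14352.4884 = 119.801872
L = 4.25 × 119.801872 = 509.157954
V = π·0.75² × L = 1.767146 × 509.157954 = 899.756374

L=509.158 V=899.756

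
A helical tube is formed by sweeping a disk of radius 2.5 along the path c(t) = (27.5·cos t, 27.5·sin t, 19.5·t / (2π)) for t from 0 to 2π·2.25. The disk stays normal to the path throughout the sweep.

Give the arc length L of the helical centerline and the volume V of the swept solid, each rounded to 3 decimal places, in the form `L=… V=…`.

L=391.240 V=7681.980

2πR = 2π·27.5 = 172.787596
per-turn = √(172.787596² + 19.5²) = √(29855.5533 + 380.25) = √30235.8033 = 173.884454
L = 2.25 × 173.884454 = 391.240021
V = π·2.5² × L = 19.634954 × 391.240021 = 7681.979855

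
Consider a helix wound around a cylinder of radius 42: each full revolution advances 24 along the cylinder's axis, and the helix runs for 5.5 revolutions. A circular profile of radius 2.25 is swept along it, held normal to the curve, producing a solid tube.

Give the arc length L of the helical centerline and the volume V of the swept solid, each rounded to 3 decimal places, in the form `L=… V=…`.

L=1457.406 V=23179.039

2πR = 2π·42 = 263.893783
per-turn = √(263.893783² + 24²) = √(69639.9287 + 576) = √70215.9287 = 264.982884
L = 5.5 × 264.982884 = 1457.405860
V = π·2.25² × L = 15.904313 × 1457.405860 = 23179.038692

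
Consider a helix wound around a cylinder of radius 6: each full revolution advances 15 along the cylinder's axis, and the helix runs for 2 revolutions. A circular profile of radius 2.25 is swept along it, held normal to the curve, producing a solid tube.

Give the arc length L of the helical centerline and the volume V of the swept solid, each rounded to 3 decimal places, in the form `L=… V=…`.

2πR = 2π·6 = 37.699112
per-turn = √(37.699112² + 15²) = √(1421.2230 + 225) = √1646.2230 = 40.573674
L = 2 × 40.573674 = 81.147348
V = π·2.25² × L = 15.904313 × 81.147348 = 1290.592811

L=81.147 V=1290.593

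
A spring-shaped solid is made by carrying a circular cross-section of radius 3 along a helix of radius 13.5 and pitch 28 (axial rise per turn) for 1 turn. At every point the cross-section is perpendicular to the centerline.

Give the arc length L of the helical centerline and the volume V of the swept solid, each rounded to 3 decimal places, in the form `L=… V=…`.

L=89.325 V=2525.603

2πR = 2π·13.5 = 84.823002
per-turn = √(84.823002² + 28²) = √(7194.9416 + 784) = √7978.9416 = 89.324922
L = 1 × 89.324922 = 89.324922
V = π·3² × L = 28.274334 × 89.324922 = 2525.602656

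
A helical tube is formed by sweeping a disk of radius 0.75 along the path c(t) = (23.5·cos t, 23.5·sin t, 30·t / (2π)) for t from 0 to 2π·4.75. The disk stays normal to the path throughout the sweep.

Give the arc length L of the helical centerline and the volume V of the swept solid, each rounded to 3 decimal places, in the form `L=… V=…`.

L=715.690 V=1264.730

2πR = 2π·23.5 = 147.654855
per-turn = √(147.654855² + 30²) = √(21801.9561 + 900) = √22701.9561 = 150.671683
L = 4.75 × 150.671683 = 715.690495
V = π·0.75² × L = 1.767146 × 715.690495 = 1264.729501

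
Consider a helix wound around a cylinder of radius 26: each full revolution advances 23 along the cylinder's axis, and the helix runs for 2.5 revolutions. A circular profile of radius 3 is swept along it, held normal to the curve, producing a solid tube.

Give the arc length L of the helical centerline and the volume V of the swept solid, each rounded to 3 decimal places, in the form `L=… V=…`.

2πR = 2π·26 = 163.362818
per-turn = √(163.362818² + 23²) = √(26687.4103 + 529) = √27216.4103 = 164.973969
L = 2.5 × 164.973969 = 412.434921
V = π·3² × L = 28.274334 × 412.434921 = 11661.322672

L=412.435 V=11661.323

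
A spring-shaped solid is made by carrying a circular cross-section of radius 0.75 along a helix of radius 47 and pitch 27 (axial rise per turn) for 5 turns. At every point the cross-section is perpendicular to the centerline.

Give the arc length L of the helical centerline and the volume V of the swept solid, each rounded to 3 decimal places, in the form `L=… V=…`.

2πR = 2π·47 = 295.309709
per-turn = √(295.309709² + 27²) = √(87207.8245 + 729) = √87936.8245 = 296.541438
L = 5 × 296.541438 = 1482.707190
V = π·0.75² × L = 1.767146 × 1482.707190 = 2620.159884

L=1482.707 V=2620.160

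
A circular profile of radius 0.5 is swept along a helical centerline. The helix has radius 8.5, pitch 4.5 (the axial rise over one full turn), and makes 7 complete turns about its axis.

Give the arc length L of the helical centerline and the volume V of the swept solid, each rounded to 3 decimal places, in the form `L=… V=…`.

2πR = 2π·8.5 = 53.407075
per-turn = √(53.407075² + 4.5²) = √(2852.3157 + 20.25) = √2872.5657 = 53.596321
L = 7 × 53.596321 = 375.174250
V = π·0.5² × L = 0.785398 × 375.174250 = 294.661167

L=375.174 V=294.661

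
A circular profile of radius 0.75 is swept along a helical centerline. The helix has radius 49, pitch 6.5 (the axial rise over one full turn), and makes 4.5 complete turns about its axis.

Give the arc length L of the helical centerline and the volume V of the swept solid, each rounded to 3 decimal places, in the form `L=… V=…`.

2πR = 2π·49 = 307.876080
per-turn = √(307.876080² + 6.5²) = √(94787.6807 + 42.25) = √94829.9307 = 307.944688
L = 4.5 × 307.944688 = 1385.751095
V = π·0.75² × L = 1.767146 × 1385.751095 = 2448.824320

L=1385.751 V=2448.824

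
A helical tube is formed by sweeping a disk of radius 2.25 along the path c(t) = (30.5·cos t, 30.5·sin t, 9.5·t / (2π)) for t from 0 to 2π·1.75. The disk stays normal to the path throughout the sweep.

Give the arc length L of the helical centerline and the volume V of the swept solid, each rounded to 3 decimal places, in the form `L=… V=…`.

2πR = 2π·30.5 = 191.637152
per-turn = √(191.637152² + 9.5²) = √(36724.7980 + 90.25) = √36815.0480 = 191.872478
L = 1.75 × 191.872478 = 335.776837
V = π·2.25² × L = 15.904313 × 335.776837 = 5340.299853

L=335.777 V=5340.300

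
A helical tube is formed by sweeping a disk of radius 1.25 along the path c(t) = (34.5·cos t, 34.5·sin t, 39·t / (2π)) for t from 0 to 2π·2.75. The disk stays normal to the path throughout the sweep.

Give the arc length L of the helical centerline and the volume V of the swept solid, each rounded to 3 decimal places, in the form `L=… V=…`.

L=605.688 V=2973.165

2πR = 2π·34.5 = 216.769893
per-turn = √(216.769893² + 39²) = √(46989.1866 + 1521) = √48510.1866 = 220.250282
L = 2.75 × 220.250282 = 605.688274
V = π·1.25² × L = 4.908739 × 605.688274 = 2973.165365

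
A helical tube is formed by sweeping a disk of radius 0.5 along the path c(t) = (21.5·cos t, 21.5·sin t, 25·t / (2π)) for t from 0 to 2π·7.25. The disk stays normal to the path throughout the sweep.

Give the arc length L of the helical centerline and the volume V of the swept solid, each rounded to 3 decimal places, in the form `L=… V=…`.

2πR = 2π·21.5 = 135.088484
per-turn = √(135.088484² + 25²) = √(18248.8985 + 625) = √18873.8985 = 137.382308
L = 7.25 × 137.382308 = 996.021733
V = π·0.5² × L = 0.785398 × 996.021733 = 782.273640

L=996.022 V=782.274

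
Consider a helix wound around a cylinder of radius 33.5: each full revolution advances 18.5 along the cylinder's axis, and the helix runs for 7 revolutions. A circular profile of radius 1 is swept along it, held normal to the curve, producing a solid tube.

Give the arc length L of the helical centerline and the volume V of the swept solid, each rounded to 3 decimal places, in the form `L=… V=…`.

2πR = 2π·33.5 = 210.486708
per-turn = √(210.486708² + 18.5²) = √(44304.6542 + 342.25) = √44646.9042 = 211.298140
L = 7 × 211.298140 = 1479.086983
V = π·1² × L = 3.141593 × 1479.086983 = 4646.688800

L=1479.087 V=4646.689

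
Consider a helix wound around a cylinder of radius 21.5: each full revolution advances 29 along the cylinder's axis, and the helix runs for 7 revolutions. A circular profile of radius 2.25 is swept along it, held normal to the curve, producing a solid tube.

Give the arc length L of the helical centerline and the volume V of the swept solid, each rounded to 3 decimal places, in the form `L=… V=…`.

L=967.163 V=15382.069

2πR = 2π·21.5 = 135.088484
per-turn = √(135.088484² + 29²) = √(18248.8985 + 841) = √19089.8985 = 138.166199
L = 7 × 138.166199 = 967.163393
V = π·2.25² × L = 15.904313 × 967.163393 = 15382.069136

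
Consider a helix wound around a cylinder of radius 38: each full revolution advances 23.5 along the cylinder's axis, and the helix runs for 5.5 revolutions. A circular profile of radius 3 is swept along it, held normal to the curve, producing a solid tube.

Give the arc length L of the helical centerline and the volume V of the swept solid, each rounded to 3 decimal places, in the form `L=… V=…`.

2πR = 2π·38 = 238.761042
per-turn = √(238.761042² + 23.5²) = √(57006.8350 + 552.25) = √57559.0850 = 239.914745
L = 5.5 × 239.914745 = 1319.531099
V = π·3² × L = 28.274334 × 1319.531099 = 37308.862868

L=1319.531 V=37308.863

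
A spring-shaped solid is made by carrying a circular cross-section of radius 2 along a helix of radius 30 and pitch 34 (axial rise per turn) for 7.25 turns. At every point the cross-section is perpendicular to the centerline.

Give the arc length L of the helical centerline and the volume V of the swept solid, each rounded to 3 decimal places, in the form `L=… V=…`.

2πR = 2π·30 = 188.495559
per-turn = √(188.495559² + 34²) = √(35530.5758 + 1156) = √36686.5758 = 191.537401
L = 7.25 × 191.537401 = 1388.646155
V = π·2² × L = 12.566371 × 1388.646155 = 17450.242231

L=1388.646 V=17450.242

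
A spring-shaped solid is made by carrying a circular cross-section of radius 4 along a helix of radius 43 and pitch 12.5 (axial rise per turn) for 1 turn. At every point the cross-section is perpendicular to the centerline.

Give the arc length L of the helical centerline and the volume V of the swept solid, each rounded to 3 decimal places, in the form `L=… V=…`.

L=270.466 V=13595.103

2πR = 2π·43 = 270.176968
per-turn = √(270.176968² + 12.5²) = √(72995.5942 + 156.25) = √73151.8442 = 270.465976
L = 1 × 270.465976 = 270.465976
V = π·4² × L = 50.265482 × 270.465976 = 13595.102770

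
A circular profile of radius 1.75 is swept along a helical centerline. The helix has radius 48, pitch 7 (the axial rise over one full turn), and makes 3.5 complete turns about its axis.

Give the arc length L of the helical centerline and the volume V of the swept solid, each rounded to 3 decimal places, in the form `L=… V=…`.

L=1055.859 V=10158.558

2πR = 2π·48 = 301.592895
per-turn = √(301.592895² + 7²) = √(90958.2742 + 49) = √91007.2742 = 301.674119
L = 3.5 × 301.674119 = 1055.859417
V = π·1.75² × L = 9.621128 × 1055.859417 = 10158.558075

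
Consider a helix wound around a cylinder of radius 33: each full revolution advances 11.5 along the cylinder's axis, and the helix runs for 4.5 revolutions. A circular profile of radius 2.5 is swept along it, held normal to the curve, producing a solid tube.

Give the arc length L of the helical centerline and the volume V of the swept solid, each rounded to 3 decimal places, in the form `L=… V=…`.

L=934.487 V=18348.610

2πR = 2π·33 = 207.345115
per-turn = √(207.345115² + 11.5²) = √(42991.9968 + 132.25) = √43124.2468 = 207.663783
L = 4.5 × 207.663783 = 934.487024
V = π·2.5² × L = 19.634954 × 934.487024 = 18348.609800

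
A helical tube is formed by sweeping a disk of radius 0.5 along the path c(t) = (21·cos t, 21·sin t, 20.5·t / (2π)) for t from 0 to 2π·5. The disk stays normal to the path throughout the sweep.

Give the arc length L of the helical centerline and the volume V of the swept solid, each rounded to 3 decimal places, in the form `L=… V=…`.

L=667.649 V=524.371

2πR = 2π·21 = 131.946891
per-turn = √(131.946891² + 20.5²) = √(17409.9822 + 420.25) = √17830.2322 = 133.529892
L = 5 × 133.529892 = 667.649462
V = π·0.5² × L = 0.785398 × 667.649462 = 524.370661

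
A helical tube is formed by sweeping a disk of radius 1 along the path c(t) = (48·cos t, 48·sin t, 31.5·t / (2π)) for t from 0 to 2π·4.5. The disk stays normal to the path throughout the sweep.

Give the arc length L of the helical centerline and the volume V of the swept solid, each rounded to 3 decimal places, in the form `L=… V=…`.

2πR = 2π·48 = 301.592895
per-turn = √(301.592895² + 31.5²) = √(90958.2742 + 992.25) = √91950.5242 = 303.233448
L = 4.5 × 303.233448 = 1364.550517
V = π·1² × L = 3.141593 × 1364.550517 = 4286.861881

L=1364.551 V=4286.862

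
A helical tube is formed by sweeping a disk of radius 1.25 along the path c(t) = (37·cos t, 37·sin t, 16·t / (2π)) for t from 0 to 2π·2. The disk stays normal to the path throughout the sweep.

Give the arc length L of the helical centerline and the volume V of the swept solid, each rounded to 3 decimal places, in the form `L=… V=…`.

2πR = 2π·37 = 232.477856
per-turn = √(232.477856² + 16²) = √(54045.9537 + 256) = √54301.9537 = 233.027796
L = 2 × 233.027796 = 466.055592
V = π·1.25² × L = 4.908739 × 466.055592 = 2287.745037

L=466.056 V=2287.745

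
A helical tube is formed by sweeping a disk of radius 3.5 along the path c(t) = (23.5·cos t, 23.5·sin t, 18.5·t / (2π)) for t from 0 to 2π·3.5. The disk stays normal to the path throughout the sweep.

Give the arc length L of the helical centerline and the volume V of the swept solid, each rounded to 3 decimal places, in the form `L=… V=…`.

2πR = 2π·23.5 = 147.654855
per-turn = √(147.654855² + 18.5²) = √(21801.9561 + 342.25) = √22144.2061 = 148.809294
L = 3.5 × 148.809294 = 520.832531
V = π·3.5² × L = 38.484510 × 520.832531 = 20043.984738

L=520.833 V=20043.985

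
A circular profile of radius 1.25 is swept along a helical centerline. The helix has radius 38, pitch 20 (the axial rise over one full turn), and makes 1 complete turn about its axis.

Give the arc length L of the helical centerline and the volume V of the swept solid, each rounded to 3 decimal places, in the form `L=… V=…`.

L=239.597 V=1176.120

2πR = 2π·38 = 238.761042
per-turn = √(238.761042² + 20²) = √(57006.8350 + 400) = √57406.8350 = 239.597235
L = 1 × 239.597235 = 239.597235
V = π·1.25² × L = 4.908739 × 239.597235 = 1176.120177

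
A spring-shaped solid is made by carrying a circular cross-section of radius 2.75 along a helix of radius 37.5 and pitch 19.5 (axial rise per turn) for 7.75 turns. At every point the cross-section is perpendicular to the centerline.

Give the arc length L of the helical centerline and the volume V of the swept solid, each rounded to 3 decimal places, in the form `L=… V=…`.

L=1832.294 V=43532.172

2πR = 2π·37.5 = 235.619449
per-turn = √(235.619449² + 19.5²) = √(55516.5248 + 380.25) = √55896.7748 = 236.424988
L = 7.75 × 236.424988 = 1832.293654
V = π·2.75² × L = 23.758294 × 1832.293654 = 43532.172133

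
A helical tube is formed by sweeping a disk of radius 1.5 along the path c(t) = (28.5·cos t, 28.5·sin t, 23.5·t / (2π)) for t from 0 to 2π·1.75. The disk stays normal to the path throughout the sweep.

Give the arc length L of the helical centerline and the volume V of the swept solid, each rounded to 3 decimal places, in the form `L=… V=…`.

2πR = 2π·28.5 = 179.070781
per-turn = √(179.070781² + 23.5²) = √(32066.3447 + 552.25) = √32618.5947 = 180.606187
L = 1.75 × 180.606187 = 316.060827
V = π·1.5² × L = 7.068583 × 316.060827 = 2234.102336

L=316.061 V=2234.102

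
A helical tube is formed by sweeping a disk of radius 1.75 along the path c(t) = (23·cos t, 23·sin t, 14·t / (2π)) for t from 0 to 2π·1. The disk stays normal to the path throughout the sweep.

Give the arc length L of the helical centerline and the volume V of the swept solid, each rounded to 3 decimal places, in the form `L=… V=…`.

L=145.190 V=1396.890

2πR = 2π·23 = 144.513262
per-turn = √(144.513262² + 14²) = √(20884.0829 + 196) = √21080.0829 = 145.189817
L = 1 × 145.189817 = 145.189817
V = π·1.75² × L = 9.621128 × 145.189817 = 1396.889740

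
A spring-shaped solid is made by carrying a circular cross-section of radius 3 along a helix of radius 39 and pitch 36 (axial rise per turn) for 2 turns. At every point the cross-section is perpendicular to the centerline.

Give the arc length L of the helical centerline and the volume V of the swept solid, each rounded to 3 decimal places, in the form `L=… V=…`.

L=495.349 V=14005.665

2πR = 2π·39 = 245.044227
per-turn = √(245.044227² + 36²) = √(60046.6732 + 1296) = √61342.6732 = 247.674531
L = 2 × 247.674531 = 495.349061
V = π·3² × L = 28.274334 × 495.349061 = 14005.664752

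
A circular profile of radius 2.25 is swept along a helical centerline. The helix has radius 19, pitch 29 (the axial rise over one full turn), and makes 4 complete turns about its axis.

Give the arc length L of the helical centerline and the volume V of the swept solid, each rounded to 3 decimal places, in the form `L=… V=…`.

L=491.410 V=7815.531

2πR = 2π·19 = 119.380521
per-turn = √(119.380521² + 29²) = √(14251.7088 + 841) = √15092.7088 = 122.852386
L = 4 × 122.852386 = 491.409544
V = π·2.25² × L = 15.904313 × 491.409544 = 7815.531107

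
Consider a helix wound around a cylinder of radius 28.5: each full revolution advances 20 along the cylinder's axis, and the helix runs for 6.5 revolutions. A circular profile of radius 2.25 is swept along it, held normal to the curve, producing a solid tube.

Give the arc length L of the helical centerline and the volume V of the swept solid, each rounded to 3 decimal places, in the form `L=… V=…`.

L=1171.197 V=18627.088

2πR = 2π·28.5 = 179.070781
per-turn = √(179.070781² + 20²) = √(32066.3447 + 400) = √32466.3447 = 180.184197
L = 6.5 × 180.184197 = 1171.197278
V = π·2.25² × L = 15.904313 × 1171.197278 = 18627.087867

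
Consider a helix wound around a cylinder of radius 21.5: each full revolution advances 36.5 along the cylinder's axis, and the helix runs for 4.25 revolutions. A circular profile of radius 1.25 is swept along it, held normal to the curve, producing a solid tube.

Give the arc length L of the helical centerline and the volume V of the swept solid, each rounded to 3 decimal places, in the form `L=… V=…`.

L=594.714 V=2919.295

2πR = 2π·21.5 = 135.088484
per-turn = √(135.088484² + 36.5²) = √(18248.8985 + 1332.25) = √19581.1485 = 139.932657
L = 4.25 × 139.932657 = 594.713793
V = π·1.25² × L = 4.908739 × 594.713793 = 2919.294504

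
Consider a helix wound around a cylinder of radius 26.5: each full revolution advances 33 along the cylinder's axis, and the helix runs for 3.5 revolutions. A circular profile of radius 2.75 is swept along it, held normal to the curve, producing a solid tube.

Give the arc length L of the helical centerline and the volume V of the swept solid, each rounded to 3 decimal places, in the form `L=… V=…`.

L=594.101 V=14114.823

2πR = 2π·26.5 = 166.504411
per-turn = √(166.504411² + 33²) = √(27723.7188 + 1089) = √28812.7188 = 169.743096
L = 3.5 × 169.743096 = 594.100837
V = π·2.75² × L = 23.758294 × 594.100837 = 14114.822621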